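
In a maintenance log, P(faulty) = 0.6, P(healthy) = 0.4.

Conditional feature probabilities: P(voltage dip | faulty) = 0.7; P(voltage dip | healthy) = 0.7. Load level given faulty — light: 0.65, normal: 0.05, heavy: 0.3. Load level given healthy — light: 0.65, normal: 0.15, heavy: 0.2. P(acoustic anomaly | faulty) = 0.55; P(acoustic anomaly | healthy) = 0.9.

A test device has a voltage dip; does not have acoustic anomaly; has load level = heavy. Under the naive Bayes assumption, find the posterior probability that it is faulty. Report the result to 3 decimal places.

0.910

faulty: 0.6 × 0.7 × 0.3 × (1−0.55) = 0.0567
healthy: 0.4 × 0.7 × 0.2 × (1−0.9) = 0.0056
P(faulty | x) = 0.0567 / 0.0623 ≈ 0.910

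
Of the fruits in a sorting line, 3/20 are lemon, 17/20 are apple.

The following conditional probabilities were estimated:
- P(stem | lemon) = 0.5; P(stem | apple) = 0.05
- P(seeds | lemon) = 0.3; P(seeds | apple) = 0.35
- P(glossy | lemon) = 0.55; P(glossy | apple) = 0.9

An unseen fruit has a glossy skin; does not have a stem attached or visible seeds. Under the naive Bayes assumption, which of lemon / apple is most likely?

apple

lemon: 0.15 × (1−0.5) × (1−0.3) × 0.55 = 0.028875
apple: 0.85 × (1−0.05) × (1−0.35) × 0.9 = 0.4723875
Highest score → apple.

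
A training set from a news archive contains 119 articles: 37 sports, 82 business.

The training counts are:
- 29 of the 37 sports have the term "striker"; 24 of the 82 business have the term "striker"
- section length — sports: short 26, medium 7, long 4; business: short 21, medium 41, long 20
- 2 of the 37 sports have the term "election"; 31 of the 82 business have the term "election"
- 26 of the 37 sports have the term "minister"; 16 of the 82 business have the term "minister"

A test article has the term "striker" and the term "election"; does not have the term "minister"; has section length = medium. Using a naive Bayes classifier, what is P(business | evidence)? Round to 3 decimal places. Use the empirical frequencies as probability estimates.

sports: (37/119) × (29/37) × (7/37) × (2/37) × (11/37) ≈ 0.000740912
business: (82/119) × (24/82) × (41/82) × (31/82) × (66/82) ≈ 0.030684
P(business | x) = 0.030684 / 0.031424912 ≈ 0.976

0.976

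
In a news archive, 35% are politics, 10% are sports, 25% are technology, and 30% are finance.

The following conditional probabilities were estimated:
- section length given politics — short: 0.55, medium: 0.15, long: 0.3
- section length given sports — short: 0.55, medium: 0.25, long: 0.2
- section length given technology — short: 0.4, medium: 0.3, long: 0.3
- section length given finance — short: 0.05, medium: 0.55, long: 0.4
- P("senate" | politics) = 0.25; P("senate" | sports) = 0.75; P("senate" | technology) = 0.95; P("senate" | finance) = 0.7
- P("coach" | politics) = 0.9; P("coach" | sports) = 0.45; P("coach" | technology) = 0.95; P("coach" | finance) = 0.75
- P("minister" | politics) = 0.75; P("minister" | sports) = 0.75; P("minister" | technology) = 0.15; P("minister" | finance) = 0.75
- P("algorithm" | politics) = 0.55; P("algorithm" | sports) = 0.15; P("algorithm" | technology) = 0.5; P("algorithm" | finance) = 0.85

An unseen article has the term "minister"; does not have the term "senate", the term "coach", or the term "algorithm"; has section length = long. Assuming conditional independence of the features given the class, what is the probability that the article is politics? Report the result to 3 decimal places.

0.489

politics: 0.35 × 0.3 × (1−0.25) × (1−0.9) × 0.75 × (1−0.55) = 0.0026578125
sports: 0.1 × 0.2 × (1−0.75) × (1−0.45) × 0.75 × (1−0.15) = 0.001753125
technology: 0.25 × 0.3 × (1−0.95) × (1−0.95) × 0.15 × (1−0.5) = 0.0000140625
finance: 0.3 × 0.4 × (1−0.7) × (1−0.75) × 0.75 × (1−0.85) = 0.0010125
P(politics | x) = 0.0026578125 / 0.0054375 ≈ 0.489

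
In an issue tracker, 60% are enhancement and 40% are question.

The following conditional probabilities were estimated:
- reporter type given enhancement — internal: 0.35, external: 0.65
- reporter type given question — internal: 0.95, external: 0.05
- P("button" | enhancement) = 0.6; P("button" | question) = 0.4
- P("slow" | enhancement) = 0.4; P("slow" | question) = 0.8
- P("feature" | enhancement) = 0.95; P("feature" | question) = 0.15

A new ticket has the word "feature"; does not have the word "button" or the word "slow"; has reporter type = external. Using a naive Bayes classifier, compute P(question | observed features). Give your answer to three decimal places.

0.004

enhancement: 0.6 × 0.65 × (1−0.6) × (1−0.4) × 0.95 = 0.08892
question: 0.4 × 0.05 × (1−0.4) × (1−0.8) × 0.15 = 0.00036
P(question | x) = 0.00036 / 0.08928 ≈ 0.004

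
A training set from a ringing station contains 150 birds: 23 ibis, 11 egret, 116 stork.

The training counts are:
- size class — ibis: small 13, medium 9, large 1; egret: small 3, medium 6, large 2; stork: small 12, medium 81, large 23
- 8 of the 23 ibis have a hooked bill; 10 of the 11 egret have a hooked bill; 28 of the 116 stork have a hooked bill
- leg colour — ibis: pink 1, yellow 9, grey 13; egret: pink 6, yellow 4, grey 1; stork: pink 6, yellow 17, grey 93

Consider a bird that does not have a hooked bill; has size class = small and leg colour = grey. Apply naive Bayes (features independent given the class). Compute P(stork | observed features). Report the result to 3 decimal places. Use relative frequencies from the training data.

ibis: (23/150) × (13/23) × (15/23) × (13/23) ≈ 0.0319471
egret: (11/150) × (3/11) × (1/11) × (1/11) ≈ 0.000165289
stork: (116/150) × (12/116) × (88/116) × (93/116) ≈ 0.0486564
P(stork | x) = 0.0486564 / 0.080768789 ≈ 0.602

0.602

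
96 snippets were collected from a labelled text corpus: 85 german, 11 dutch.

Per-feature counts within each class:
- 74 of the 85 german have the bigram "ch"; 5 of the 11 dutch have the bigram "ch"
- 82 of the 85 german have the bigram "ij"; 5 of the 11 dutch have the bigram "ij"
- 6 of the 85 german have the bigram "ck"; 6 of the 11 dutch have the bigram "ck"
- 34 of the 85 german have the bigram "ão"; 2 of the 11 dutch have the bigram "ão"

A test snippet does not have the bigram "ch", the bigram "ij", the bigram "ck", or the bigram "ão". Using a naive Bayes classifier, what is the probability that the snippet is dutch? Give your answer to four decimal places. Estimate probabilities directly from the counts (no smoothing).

german: (85/96) × (11/85) × (3/85) × (79/85) × (51/85) ≈ 0.00225519
dutch: (11/96) × (6/11) × (6/11) × (5/11) × (9/11) ≈ 0.0126784
P(dutch | x) = 0.0126784 / 0.01493359 ≈ 0.8490

0.8490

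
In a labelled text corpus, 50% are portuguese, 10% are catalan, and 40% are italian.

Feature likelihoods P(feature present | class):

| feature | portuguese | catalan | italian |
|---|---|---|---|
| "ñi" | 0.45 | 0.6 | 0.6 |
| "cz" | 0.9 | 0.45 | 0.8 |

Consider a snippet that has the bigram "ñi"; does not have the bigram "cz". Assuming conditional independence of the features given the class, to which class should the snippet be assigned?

italian

portuguese: 0.5 × 0.45 × (1−0.9) = 0.0225
catalan: 0.1 × 0.6 × (1−0.45) = 0.033
italian: 0.4 × 0.6 × (1−0.8) = 0.048
Highest score → italian.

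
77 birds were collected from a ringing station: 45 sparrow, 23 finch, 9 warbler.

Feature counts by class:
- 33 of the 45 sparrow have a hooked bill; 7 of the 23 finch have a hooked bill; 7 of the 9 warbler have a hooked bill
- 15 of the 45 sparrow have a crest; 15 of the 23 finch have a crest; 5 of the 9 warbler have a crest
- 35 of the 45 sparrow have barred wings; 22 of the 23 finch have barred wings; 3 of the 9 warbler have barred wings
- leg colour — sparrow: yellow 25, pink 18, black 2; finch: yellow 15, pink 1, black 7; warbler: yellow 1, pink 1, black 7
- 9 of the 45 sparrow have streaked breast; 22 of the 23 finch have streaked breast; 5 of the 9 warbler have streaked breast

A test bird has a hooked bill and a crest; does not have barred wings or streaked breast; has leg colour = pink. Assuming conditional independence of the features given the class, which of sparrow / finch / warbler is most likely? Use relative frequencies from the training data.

sparrow

sparrow: (45/77) × (33/45) × (15/45) × (10/45) × (18/45) × (36/45) ≈ 0.0101587
finch: (23/77) × (7/23) × (15/23) × (1/23) × (1/23) × (1/23) ≈ 0.0000048729
warbler: (9/77) × (7/9) × (5/9) × (6/9) × (1/9) × (4/9) ≈ 0.00166272
Highest score → sparrow.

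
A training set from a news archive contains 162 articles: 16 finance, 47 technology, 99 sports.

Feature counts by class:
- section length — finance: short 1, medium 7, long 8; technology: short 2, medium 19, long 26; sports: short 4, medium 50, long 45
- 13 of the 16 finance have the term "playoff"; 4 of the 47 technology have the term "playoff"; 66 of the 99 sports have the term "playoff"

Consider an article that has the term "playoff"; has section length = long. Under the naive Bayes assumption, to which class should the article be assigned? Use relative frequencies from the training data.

finance: (16/162) × (8/16) × (13/16) ≈ 0.0401235
technology: (47/162) × (26/47) × (4/47) ≈ 0.013659
sports: (99/162) × (45/99) × (66/99) ≈ 0.185185
Highest score → sports.

sports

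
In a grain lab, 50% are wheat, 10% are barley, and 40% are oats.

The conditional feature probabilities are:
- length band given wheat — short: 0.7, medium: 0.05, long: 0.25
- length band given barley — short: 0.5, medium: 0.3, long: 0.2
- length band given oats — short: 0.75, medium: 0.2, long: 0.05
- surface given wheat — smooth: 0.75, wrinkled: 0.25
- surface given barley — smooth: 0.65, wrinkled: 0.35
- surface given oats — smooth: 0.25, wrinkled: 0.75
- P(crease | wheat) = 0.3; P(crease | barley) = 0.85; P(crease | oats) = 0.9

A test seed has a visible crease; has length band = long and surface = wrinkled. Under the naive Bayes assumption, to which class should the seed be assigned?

wheat: 0.5 × 0.25 × 0.25 × 0.3 = 0.009375
barley: 0.1 × 0.2 × 0.35 × 0.85 = 0.00595
oats: 0.4 × 0.05 × 0.75 × 0.9 = 0.0135
Highest score → oats.

oats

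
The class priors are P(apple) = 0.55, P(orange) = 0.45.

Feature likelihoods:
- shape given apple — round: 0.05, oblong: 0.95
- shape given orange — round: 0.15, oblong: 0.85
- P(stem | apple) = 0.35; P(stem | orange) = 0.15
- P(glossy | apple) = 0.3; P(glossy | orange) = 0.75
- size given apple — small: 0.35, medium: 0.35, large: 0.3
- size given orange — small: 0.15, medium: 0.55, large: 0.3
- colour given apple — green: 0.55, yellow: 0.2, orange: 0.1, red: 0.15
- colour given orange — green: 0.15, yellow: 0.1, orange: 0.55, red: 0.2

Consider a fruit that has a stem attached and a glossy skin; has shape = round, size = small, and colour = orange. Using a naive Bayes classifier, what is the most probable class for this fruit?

apple: 0.55 × 0.05 × 0.35 × 0.3 × 0.35 × 0.1 = 0.0001010625
orange: 0.45 × 0.15 × 0.15 × 0.75 × 0.15 × 0.55 = 0.000626484375
Highest score → orange.

orange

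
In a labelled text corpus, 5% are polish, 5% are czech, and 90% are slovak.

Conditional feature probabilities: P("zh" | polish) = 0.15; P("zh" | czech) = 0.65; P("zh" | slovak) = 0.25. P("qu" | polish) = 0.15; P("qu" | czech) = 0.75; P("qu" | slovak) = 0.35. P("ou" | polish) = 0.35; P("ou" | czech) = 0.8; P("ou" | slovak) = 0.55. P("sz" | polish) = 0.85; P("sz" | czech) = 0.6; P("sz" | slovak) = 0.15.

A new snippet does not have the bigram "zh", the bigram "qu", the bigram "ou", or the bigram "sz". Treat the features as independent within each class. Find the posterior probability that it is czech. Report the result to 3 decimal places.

polish: 0.05 × (1−0.15) × (1−0.15) × (1−0.35) × (1−0.85) = 0.0035221875
czech: 0.05 × (1−0.65) × (1−0.75) × (1−0.8) × (1−0.6) = 0.00035
slovak: 0.9 × (1−0.25) × (1−0.35) × (1−0.55) × (1−0.15) = 0.167821875
P(czech | x) = 0.00035 / 0.1716940625 ≈ 0.002

0.002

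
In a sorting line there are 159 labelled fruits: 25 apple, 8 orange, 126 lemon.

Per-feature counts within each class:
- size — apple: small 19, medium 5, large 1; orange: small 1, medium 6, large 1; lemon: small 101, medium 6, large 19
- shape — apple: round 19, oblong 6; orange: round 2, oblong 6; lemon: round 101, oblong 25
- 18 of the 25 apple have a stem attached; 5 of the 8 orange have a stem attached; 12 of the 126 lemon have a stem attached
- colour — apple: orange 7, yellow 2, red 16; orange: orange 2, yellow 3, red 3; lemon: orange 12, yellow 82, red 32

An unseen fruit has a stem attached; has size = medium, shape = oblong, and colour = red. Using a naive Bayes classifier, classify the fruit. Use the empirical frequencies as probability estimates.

orange

apple: (25/159) × (5/25) × (6/25) × (18/25) × (16/25) ≈ 0.00347774
orange: (8/159) × (6/8) × (6/8) × (5/8) × (3/8) ≈ 0.00663325
lemon: (126/159) × (6/126) × (25/126) × (12/126) × (32/126) ≈ 0.000181098
Highest score → orange.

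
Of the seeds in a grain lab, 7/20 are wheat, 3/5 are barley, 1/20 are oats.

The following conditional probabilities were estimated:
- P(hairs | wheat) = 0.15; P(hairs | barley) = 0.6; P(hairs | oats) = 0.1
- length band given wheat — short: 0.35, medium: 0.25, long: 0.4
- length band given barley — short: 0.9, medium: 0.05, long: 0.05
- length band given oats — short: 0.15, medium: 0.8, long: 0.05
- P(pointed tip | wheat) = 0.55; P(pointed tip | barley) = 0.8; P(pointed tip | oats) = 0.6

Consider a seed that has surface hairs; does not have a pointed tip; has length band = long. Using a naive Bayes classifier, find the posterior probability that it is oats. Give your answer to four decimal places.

0.0076

wheat: 0.35 × 0.15 × 0.4 × (1−0.55) = 0.00945
barley: 0.6 × 0.6 × 0.05 × (1−0.8) = 0.0036
oats: 0.05 × 0.1 × 0.05 × (1−0.6) = 0.0001
P(oats | x) = 0.0001 / 0.01315 ≈ 0.0076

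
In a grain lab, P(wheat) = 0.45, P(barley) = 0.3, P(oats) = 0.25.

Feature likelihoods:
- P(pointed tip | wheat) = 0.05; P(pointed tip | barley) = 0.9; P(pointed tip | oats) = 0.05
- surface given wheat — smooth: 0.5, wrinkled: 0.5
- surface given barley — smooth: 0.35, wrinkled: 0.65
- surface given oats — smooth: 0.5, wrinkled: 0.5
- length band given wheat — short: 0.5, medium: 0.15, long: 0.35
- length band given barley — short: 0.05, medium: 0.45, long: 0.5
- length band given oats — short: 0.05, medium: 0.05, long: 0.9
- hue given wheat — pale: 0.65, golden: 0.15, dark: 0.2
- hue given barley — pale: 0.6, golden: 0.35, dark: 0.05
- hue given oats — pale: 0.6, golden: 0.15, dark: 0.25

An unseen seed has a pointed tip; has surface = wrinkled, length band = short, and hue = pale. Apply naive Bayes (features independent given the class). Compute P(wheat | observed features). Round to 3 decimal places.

wheat: 0.45 × 0.05 × 0.5 × 0.5 × 0.65 = 0.00365625
barley: 0.3 × 0.9 × 0.65 × 0.05 × 0.6 = 0.005265
oats: 0.25 × 0.05 × 0.5 × 0.05 × 0.6 = 0.0001875
P(wheat | x) = 0.00365625 / 0.00910875 ≈ 0.401

0.401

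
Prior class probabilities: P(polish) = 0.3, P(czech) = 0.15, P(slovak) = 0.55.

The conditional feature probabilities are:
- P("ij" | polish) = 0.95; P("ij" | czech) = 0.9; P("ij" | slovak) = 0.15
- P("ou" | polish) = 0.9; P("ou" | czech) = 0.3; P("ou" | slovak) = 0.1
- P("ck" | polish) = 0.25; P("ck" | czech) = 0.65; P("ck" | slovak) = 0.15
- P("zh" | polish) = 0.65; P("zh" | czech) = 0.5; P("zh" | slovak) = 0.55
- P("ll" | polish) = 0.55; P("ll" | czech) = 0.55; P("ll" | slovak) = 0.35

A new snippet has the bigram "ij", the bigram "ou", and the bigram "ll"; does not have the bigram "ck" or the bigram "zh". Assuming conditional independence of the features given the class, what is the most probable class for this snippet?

polish: 0.3 × 0.95 × 0.9 × (1−0.25) × (1−0.65) × 0.55 = 0.0370321875
czech: 0.15 × 0.9 × 0.3 × (1−0.65) × (1−0.5) × 0.55 = 0.003898125
slovak: 0.55 × 0.15 × 0.1 × (1−0.15) × (1−0.55) × 0.35 = 0.00110446875
Highest score → polish.

polish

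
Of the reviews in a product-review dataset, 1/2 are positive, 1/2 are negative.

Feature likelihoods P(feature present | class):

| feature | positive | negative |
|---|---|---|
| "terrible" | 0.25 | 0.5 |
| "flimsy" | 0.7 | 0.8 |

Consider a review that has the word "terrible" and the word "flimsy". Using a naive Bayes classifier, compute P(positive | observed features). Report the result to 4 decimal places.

0.3043

positive: 0.5 × 0.25 × 0.7 = 0.0875
negative: 0.5 × 0.5 × 0.8 = 0.2
P(positive | x) = 0.0875 / 0.2875 ≈ 0.3043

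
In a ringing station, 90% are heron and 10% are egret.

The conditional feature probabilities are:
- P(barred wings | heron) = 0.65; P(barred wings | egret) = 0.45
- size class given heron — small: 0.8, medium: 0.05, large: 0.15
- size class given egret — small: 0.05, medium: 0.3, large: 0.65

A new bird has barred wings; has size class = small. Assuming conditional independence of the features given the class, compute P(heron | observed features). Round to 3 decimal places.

heron: 0.9 × 0.65 × 0.8 = 0.468
egret: 0.1 × 0.45 × 0.05 = 0.00225
P(heron | x) = 0.468 / 0.47025 ≈ 0.995

0.995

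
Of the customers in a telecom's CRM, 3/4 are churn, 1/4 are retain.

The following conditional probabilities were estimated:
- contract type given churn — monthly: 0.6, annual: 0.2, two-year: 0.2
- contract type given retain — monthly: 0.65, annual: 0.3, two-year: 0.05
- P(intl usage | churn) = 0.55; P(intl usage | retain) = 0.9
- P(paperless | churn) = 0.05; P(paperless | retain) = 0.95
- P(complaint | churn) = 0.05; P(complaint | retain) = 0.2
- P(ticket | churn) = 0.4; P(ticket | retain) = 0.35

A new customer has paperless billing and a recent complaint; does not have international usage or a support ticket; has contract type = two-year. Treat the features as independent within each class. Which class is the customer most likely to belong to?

churn: 0.75 × 0.2 × (1−0.55) × 0.05 × 0.05 × (1−0.4) = 0.00010125
retain: 0.25 × 0.05 × (1−0.9) × 0.95 × 0.2 × (1−0.35) = 0.000154375
Highest score → retain.

retain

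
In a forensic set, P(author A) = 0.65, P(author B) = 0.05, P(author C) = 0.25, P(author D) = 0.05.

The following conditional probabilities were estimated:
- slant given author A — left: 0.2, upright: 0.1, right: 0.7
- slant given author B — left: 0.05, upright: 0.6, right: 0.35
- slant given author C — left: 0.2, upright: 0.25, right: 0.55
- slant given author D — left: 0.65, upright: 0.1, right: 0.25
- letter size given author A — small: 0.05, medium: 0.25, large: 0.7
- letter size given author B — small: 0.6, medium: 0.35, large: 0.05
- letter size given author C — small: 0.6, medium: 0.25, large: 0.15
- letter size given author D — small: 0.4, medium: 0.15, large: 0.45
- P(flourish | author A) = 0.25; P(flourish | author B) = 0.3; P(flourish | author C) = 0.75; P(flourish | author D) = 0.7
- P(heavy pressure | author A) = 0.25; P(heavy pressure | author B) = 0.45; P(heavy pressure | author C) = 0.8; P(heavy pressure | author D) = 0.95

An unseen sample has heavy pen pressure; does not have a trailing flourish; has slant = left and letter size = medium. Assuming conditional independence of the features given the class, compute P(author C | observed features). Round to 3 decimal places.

0.244

author A: 0.65 × 0.2 × 0.25 × (1−0.25) × 0.25 = 0.00609375
author B: 0.05 × 0.05 × 0.35 × (1−0.3) × 0.45 = 0.000275625
author C: 0.25 × 0.2 × 0.25 × (1−0.75) × 0.8 = 0.0025
author D: 0.05 × 0.65 × 0.15 × (1−0.7) × 0.95 = 0.001389375
P(author C | x) = 0.0025 / 0.01025875 ≈ 0.244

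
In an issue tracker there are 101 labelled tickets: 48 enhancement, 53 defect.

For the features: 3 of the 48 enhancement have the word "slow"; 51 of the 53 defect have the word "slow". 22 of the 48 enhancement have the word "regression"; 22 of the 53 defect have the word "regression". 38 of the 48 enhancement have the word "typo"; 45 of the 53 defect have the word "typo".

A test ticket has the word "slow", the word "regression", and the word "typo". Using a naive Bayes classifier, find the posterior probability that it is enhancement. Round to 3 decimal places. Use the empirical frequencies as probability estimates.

enhancement: (48/101) × (3/48) × (22/48) × (38/48) ≈ 0.0107776
defect: (53/101) × (51/53) × (22/53) × (45/53) ≈ 0.177964
P(enhancement | x) = 0.0107776 / 0.1887416 ≈ 0.057

0.057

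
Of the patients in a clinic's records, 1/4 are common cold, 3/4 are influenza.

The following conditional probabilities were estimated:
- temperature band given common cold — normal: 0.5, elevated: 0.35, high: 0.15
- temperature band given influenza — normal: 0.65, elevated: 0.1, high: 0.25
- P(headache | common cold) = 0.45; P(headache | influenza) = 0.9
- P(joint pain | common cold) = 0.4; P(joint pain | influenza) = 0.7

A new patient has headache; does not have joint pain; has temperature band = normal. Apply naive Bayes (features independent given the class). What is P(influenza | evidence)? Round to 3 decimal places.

0.796

common cold: 0.25 × 0.5 × 0.45 × (1−0.4) = 0.03375
influenza: 0.75 × 0.65 × 0.9 × (1−0.7) = 0.131625
P(influenza | x) = 0.131625 / 0.165375 ≈ 0.796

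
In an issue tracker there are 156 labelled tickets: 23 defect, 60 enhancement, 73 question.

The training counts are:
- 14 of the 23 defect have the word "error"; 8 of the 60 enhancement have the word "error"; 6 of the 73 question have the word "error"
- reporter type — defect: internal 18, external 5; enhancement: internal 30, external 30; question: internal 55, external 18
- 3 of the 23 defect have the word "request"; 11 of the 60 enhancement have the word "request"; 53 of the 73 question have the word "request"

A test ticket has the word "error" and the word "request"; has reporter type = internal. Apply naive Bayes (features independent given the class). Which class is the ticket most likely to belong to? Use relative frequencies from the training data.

question

defect: (23/156) × (14/23) × (18/23) × (3/23) ≈ 0.00916097
enhancement: (60/156) × (8/60) × (30/60) × (11/60) ≈ 0.00470085
question: (73/156) × (6/73) × (55/73) × (53/73) ≈ 0.0210387
Highest score → question.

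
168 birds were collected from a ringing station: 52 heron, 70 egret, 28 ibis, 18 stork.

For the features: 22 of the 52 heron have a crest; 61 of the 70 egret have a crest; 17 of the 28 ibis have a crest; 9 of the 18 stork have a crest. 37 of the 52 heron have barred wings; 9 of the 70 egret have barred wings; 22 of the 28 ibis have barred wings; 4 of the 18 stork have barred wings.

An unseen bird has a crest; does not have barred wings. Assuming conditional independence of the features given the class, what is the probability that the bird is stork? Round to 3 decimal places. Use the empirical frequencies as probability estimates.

0.100

heron: (52/168) × (22/52) × (15/52) ≈ 0.0377747
egret: (70/168) × (61/70) × (61/70) ≈ 0.316412
ibis: (28/168) × (17/28) × (6/28) ≈ 0.0216837
stork: (18/168) × (9/18) × (14/18) ≈ 0.0416667
P(stork | x) = 0.0416667 / 0.4175371 ≈ 0.100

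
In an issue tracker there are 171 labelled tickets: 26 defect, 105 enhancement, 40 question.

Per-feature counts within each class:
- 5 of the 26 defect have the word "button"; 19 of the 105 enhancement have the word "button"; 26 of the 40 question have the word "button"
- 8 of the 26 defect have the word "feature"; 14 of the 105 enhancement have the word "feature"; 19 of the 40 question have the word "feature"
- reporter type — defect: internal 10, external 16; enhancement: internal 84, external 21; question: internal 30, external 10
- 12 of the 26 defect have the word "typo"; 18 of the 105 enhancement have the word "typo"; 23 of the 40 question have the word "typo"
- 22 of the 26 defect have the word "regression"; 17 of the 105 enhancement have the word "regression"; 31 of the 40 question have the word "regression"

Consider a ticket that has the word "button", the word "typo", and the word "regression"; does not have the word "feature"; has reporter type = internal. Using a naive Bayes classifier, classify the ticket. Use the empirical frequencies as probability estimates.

question

defect: (26/171) × (5/26) × (18/26) × (10/26) × (12/26) × (22/26) ≈ 0.00304058
enhancement: (105/171) × (19/105) × (91/105) × (84/105) × (18/105) × (17/105) ≈ 0.00213817
question: (40/171) × (26/40) × (21/40) × (30/40) × (23/40) × (31/40) ≈ 0.0266789
Highest score → question.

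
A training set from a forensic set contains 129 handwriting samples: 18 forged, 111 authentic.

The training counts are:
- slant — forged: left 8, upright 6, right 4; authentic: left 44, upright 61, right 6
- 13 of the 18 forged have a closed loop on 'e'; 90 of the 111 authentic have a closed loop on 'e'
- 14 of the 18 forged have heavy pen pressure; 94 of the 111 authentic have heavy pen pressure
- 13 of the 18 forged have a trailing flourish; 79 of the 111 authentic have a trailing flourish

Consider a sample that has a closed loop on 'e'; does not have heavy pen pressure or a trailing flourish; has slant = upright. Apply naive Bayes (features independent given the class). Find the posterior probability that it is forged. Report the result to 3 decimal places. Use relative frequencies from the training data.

forged: (18/129) × (6/18) × (13/18) × (4/18) × (5/18) ≈ 0.00207356
authentic: (111/129) × (61/111) × (90/111) × (17/111) × (32/111) ≈ 0.0169283
P(forged | x) = 0.00207356 / 0.01900186 ≈ 0.109

0.109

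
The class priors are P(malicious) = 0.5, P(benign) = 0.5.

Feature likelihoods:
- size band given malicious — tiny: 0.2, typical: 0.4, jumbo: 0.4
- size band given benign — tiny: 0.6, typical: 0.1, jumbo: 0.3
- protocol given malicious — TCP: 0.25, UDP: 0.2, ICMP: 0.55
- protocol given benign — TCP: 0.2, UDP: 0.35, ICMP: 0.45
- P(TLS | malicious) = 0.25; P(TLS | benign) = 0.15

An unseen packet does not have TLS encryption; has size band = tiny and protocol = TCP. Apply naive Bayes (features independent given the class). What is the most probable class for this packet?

malicious: 0.5 × 0.2 × 0.25 × (1−0.25) = 0.01875
benign: 0.5 × 0.6 × 0.2 × (1−0.15) = 0.051
Highest score → benign.

benign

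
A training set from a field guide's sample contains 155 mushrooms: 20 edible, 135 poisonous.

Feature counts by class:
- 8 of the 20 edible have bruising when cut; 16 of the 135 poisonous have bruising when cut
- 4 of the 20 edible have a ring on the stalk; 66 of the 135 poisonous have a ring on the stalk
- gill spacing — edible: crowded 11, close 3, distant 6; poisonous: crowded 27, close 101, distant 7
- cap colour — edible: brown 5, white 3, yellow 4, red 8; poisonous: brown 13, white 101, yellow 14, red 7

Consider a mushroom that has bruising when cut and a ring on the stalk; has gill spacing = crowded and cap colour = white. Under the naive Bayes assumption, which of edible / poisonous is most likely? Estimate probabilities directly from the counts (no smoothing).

poisonous

edible: (20/155) × (8/20) × (4/20) × (11/20) × (3/20) ≈ 0.000851613
poisonous: (135/155) × (16/135) × (66/135) × (27/135) × (101/135) ≈ 0.0075512
Highest score → poisonous.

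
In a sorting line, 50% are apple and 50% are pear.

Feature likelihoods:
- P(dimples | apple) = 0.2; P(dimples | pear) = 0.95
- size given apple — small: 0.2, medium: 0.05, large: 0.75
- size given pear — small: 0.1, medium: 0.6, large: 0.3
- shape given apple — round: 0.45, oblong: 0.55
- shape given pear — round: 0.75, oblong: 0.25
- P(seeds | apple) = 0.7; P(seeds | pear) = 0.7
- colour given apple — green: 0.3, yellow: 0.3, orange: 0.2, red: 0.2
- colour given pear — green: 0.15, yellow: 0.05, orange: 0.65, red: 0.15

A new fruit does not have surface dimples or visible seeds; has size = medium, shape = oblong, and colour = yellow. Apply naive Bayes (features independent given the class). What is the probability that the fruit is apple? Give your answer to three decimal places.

0.946

apple: 0.5 × (1−0.2) × 0.05 × 0.55 × (1−0.7) × 0.3 = 0.00099
pear: 0.5 × (1−0.95) × 0.6 × 0.25 × (1−0.7) × 0.05 = 0.00005625
P(apple | x) = 0.00099 / 0.00104625 ≈ 0.946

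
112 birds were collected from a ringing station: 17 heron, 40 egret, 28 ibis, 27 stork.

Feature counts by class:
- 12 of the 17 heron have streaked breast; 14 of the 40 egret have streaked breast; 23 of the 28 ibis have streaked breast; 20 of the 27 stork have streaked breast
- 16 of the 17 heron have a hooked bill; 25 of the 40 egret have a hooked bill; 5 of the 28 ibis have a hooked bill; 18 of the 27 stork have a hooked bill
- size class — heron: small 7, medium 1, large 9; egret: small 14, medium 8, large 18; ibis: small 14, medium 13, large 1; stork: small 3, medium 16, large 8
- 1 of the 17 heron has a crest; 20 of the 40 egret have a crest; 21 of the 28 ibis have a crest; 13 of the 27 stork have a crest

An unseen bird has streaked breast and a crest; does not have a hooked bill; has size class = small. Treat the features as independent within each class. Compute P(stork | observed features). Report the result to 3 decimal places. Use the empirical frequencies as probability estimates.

0.043

heron: (17/112) × (12/17) × (1/17) × (7/17) × (1/17) ≈ 0.000152656
egret: (40/112) × (14/40) × (15/40) × (14/40) × (20/40) = 0.008203125
ibis: (28/112) × (23/28) × (23/28) × (14/28) × (21/28) ≈ 0.0632573
stork: (27/112) × (20/27) × (9/27) × (3/27) × (13/27) ≈ 0.0031844
P(stork | x) = 0.0031844 / 0.074797481 ≈ 0.043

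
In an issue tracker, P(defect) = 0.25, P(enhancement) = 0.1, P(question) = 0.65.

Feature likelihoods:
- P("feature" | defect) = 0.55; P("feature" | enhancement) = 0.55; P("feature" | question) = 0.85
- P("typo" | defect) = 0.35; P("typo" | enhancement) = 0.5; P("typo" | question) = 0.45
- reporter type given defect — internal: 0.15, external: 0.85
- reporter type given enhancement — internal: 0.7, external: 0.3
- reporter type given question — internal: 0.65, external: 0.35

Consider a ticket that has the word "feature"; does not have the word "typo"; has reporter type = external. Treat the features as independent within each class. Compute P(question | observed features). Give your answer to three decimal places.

0.558

defect: 0.25 × 0.55 × (1−0.35) × 0.85 = 0.07596875
enhancement: 0.1 × 0.55 × (1−0.5) × 0.3 = 0.00825
question: 0.65 × 0.85 × (1−0.45) × 0.35 = 0.10635625
P(question | x) = 0.10635625 / 0.190575 ≈ 0.558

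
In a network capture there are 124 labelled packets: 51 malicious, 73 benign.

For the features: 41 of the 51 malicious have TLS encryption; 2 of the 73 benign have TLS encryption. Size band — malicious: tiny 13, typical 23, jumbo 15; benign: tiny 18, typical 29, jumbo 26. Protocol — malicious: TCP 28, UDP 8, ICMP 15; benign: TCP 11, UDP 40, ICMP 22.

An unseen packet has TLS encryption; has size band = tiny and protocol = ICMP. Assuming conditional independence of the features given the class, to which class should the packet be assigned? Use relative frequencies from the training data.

malicious: (51/124) × (41/51) × (13/51) × (15/51) ≈ 0.0247889
benign: (73/124) × (2/73) × (18/73) × (22/73) ≈ 0.00119855
Highest score → malicious.

malicious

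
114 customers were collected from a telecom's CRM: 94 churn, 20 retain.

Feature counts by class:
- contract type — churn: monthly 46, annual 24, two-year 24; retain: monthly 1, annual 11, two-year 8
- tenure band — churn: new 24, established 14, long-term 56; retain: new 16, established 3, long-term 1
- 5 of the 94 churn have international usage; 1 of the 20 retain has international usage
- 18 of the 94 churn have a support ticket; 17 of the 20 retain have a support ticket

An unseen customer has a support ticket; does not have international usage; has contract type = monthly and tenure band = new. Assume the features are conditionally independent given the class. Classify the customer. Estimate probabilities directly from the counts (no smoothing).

churn: (94/114) × (46/94) × (24/94) × (89/94) × (18/94) ≈ 0.0186786
retain: (20/114) × (1/20) × (16/20) × (19/20) × (17/20) ≈ 0.00566667
Highest score → churn.

churn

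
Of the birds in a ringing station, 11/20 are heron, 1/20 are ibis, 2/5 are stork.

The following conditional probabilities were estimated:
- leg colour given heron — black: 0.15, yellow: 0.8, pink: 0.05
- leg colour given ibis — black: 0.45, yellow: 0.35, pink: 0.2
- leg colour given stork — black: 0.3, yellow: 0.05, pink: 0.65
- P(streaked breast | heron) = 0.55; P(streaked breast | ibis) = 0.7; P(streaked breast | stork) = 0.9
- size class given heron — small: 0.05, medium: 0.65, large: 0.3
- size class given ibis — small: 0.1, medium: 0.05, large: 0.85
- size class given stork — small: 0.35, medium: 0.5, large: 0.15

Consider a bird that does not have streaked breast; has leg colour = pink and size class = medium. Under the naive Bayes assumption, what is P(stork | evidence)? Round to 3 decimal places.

heron: 0.55 × 0.05 × (1−0.55) × 0.65 = 0.00804375
ibis: 0.05 × 0.2 × (1−0.7) × 0.05 = 0.00015
stork: 0.4 × 0.65 × (1−0.9) × 0.5 = 0.013
P(stork | x) = 0.013 / 0.02119375 ≈ 0.613

0.613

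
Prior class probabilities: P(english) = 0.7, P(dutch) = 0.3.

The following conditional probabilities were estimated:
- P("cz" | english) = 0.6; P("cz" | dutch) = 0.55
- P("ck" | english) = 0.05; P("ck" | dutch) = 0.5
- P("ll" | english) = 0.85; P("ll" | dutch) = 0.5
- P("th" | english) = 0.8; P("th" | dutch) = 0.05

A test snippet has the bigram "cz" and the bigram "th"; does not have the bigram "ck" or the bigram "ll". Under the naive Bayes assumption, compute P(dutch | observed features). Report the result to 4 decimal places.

0.0413

english: 0.7 × 0.6 × (1−0.05) × (1−0.85) × 0.8 = 0.04788
dutch: 0.3 × 0.55 × (1−0.5) × (1−0.5) × 0.05 = 0.0020625
P(dutch | x) = 0.0020625 / 0.0499425 ≈ 0.0413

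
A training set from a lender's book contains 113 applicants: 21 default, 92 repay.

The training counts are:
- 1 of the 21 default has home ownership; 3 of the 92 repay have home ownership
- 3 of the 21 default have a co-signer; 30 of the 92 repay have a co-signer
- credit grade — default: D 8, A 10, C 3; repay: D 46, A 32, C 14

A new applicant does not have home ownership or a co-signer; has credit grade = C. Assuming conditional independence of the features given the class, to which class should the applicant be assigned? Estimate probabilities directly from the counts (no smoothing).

default: (21/113) × (20/21) × (18/21) × (3/21) ≈ 0.0216724
repay: (92/113) × (89/92) × (62/92) × (14/92) ≈ 0.080771
Highest score → repay.

repay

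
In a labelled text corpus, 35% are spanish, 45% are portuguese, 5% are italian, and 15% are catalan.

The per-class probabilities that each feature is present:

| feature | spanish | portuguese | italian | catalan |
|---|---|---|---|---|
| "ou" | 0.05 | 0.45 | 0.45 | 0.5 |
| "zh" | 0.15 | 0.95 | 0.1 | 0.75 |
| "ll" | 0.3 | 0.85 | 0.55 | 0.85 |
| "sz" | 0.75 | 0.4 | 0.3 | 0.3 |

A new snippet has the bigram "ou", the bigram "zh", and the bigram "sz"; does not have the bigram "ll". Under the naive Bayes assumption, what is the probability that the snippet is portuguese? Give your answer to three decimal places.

0.733

spanish: 0.35 × 0.05 × 0.15 × (1−0.3) × 0.75 = 0.001378125
portuguese: 0.45 × 0.45 × 0.95 × (1−0.85) × 0.4 = 0.0115425
italian: 0.05 × 0.45 × 0.1 × (1−0.55) × 0.3 = 0.00030375
catalan: 0.15 × 0.5 × 0.75 × (1−0.85) × 0.3 = 0.00253125
P(portuguese | x) = 0.0115425 / 0.015755625 ≈ 0.733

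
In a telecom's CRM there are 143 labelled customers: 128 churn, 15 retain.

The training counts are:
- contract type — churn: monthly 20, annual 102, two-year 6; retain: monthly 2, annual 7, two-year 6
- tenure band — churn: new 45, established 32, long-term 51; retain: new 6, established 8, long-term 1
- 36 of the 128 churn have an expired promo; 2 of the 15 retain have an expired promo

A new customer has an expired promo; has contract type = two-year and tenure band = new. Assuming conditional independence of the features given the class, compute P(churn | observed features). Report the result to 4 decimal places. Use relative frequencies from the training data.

churn: (128/143) × (6/128) × (45/128) × (36/128) ≈ 0.00414868
retain: (15/143) × (6/15) × (6/15) × (2/15) ≈ 0.00223776
P(churn | x) = 0.00414868 / 0.00638644 ≈ 0.6496

0.6496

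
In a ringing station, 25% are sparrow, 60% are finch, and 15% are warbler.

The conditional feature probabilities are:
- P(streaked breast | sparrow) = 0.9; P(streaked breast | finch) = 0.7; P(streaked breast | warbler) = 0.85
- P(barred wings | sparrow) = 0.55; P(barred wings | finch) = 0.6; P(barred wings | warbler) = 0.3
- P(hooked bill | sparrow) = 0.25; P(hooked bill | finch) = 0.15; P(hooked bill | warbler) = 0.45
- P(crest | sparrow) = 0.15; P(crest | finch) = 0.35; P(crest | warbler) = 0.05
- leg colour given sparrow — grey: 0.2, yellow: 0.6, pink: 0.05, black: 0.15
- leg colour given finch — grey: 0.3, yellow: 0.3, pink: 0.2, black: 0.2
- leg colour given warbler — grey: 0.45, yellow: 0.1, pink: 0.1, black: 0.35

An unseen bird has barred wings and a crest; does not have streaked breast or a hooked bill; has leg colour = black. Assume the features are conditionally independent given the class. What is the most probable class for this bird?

finch

sparrow: 0.25 × (1−0.9) × 0.55 × (1−0.25) × 0.15 × 0.15 = 0.00023203125
finch: 0.6 × (1−0.7) × 0.6 × (1−0.15) × 0.35 × 0.2 = 0.006426
warbler: 0.15 × (1−0.85) × 0.3 × (1−0.45) × 0.05 × 0.35 = 0.00006496875
Highest score → finch.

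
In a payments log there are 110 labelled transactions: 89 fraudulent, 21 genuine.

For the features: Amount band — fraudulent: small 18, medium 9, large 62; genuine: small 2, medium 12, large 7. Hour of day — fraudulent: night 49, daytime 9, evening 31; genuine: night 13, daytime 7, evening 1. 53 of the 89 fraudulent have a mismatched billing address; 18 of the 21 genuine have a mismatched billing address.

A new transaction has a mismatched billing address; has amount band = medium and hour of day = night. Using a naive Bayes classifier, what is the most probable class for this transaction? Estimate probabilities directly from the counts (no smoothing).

genuine

fraudulent: (89/110) × (9/89) × (49/89) × (53/89) ≈ 0.0268251
genuine: (21/110) × (12/21) × (13/21) × (18/21) ≈ 0.057885
Highest score → genuine.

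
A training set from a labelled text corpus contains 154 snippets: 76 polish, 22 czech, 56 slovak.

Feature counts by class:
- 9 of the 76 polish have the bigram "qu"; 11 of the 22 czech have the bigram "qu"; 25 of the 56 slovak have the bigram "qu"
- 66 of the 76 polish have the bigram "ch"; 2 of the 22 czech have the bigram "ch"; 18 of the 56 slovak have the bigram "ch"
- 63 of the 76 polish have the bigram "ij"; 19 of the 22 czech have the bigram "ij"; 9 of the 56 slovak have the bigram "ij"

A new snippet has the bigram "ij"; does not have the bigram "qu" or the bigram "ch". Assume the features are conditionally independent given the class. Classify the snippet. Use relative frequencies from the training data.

czech

polish: (76/154) × (67/76) × (10/76) × (63/76) ≈ 0.0474534
czech: (22/154) × (11/22) × (20/22) × (19/22) ≈ 0.0560803
slovak: (56/154) × (31/56) × (38/56) × (9/56) ≈ 0.0219529
Highest score → czech.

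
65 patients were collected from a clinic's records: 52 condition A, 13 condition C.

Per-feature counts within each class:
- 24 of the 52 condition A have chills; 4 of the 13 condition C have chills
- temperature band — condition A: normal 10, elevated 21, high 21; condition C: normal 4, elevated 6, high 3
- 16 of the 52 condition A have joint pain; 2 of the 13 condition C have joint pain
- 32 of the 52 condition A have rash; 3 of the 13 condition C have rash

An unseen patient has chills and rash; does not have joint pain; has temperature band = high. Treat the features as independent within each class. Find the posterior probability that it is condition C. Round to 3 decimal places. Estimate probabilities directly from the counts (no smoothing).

condition A: (52/65) × (24/52) × (21/52) × (36/52) × (32/52) ≈ 0.0635272
condition C: (13/65) × (4/13) × (3/13) × (11/13) × (3/13) ≈ 0.00277301
P(condition C | x) = 0.00277301 / 0.06630021 ≈ 0.042

0.042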